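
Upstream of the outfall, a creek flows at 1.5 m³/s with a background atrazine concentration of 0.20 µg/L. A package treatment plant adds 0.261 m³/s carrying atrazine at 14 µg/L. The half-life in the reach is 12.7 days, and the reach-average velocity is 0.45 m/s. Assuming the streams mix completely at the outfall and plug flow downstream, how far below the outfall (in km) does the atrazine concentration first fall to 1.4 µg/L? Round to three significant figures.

After mixing, C = (1.500·0.2000 + 0.2610·14.00) / 1.761 = 3.954/1.761 = 2.245 µg/L.
Half-life 12.7 d → k = ln 2 / 12.7 = 0.05458 d⁻¹.
Set 2.245·exp(−k·t) = 1.4 → t = ln(2.245/1.4)/k = 747800 s = 207.7 h.
Distance = v·t = 0.45·747800 = 336500 m = 336.5 km.

337 km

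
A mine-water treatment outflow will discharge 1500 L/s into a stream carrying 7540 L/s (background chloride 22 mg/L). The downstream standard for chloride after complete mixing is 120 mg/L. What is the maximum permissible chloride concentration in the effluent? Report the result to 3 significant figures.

At the limit, (Qr·Cr + Qe·Cₑ)/(Qr + Qe) = 120:
Cₑ = (9040·120 − 7540·22.00) / 1500 = 612.6 mg/L.

613 mg/L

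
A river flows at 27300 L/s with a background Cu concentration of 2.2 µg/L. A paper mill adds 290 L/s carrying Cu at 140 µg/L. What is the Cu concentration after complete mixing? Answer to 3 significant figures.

3.65 µg/L

Conservation of mass: C = (27300·2.200 + 290.0·140.0) / 27590 = 100700/27590 = 3.648 µg/L.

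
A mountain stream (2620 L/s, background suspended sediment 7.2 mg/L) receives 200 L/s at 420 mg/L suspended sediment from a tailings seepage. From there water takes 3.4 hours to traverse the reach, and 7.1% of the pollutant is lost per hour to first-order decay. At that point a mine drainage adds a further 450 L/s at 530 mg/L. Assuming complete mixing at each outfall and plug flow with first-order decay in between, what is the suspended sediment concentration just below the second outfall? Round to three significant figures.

97.4 mg/L

Mass balance: C = (2620·7.200 + 200.0·420.0) / 2820 = 102900/2820 = 36.48 mg/L; combined flow 2820 L/s.
7.1%/h lost → k = −ln(1 − 0.071) = 0.07365 h⁻¹.
Decay over the reach: 36.48·exp(−kt) = 36.48·0.7785 = 28.40 mg/L.
At the second outfall, C = (2820·28.40 + 450.0·530.0) / (2820 + 450.0) = 97.42 mg/L.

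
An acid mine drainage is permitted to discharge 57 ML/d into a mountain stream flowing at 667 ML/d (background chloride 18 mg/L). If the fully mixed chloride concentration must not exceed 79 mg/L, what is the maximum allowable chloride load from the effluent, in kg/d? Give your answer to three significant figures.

Mass balance at the limit: 667.0·18.00 + 57.00·Cₑ = 724.0·79 → Cₑ = 792.8 mg/L.
57.00 ML/d = 0.6597 m³/s. Load = 0.6597 m³/s × 792.8 g/m³ × 86 400 s/d = 45190 kg/d.

45200 kg/d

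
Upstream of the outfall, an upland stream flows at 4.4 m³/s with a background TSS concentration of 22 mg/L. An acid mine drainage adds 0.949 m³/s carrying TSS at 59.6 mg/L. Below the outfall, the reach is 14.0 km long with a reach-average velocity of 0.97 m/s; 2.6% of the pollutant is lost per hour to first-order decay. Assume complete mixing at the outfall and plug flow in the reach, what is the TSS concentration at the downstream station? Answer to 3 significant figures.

25.8 mg/L

Mass balance: C = (4.400·22.00 + 0.9490·59.60) / 5.349 = 153.4/5.349 = 28.67 mg/L.
Travel time t = 14.0·1000 / 0.97 = 14430 s = 4.009 h.
2.6%/h lost → k = −ln(1 − 0.026) = 0.02634 h⁻¹.
Applying C = C₀e^(−kt): 28.67 × 0.8998 = 25.80 mg/L.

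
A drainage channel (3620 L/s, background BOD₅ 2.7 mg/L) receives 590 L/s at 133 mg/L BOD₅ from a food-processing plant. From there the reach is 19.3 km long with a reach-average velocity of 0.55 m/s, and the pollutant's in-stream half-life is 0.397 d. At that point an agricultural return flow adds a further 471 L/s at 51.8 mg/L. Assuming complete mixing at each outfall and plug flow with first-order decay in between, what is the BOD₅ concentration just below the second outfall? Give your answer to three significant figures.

14.5 mg/L

Conservation of mass: C = (3620·2.700 + 590.0·133.0) / 4210 = 88240/4210 = 20.96 mg/L; combined flow 4210 L/s.
Travel time t = 19.3·1000 / 0.55 = 35090 s = 9.747 h.
Half-life 0.397 d → k = ln 2 / 0.397 = 1.746 d⁻¹.
Applying C = C₀e^(−kt): 20.96 × 0.4921 = 10.31 mg/L.
At the second outfall, C = (4210·10.31 + 471.0·51.80) / (4210 + 471.0) = 14.49 mg/L.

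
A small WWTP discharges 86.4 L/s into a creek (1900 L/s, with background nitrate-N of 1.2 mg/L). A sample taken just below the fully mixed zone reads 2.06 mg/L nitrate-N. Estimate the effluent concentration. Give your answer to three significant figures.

21.0 mg/L

Mass balance: 1900·1.200 + 86.40·Cₑ = 1986·2.060
→ Cₑ = (1986·2.060 − 1900·1.200) / 86.40 = 20.97 mg/L.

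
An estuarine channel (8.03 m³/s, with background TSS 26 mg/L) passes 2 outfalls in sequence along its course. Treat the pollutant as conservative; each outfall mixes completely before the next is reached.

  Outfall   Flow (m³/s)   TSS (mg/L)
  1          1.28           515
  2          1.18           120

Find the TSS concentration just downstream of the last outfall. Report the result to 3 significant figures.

96.2 mg/L

Below outfall 1: Q → 9.310 m³/s, C = (8.030·26.00 + 1.280·515.0)/9.310 = 93.23 mg/L.
Below outfall 2: Q → 10.49 m³/s, C = (9.310·93.23 + 1.180·120.0)/10.49 = 96.24 mg/L.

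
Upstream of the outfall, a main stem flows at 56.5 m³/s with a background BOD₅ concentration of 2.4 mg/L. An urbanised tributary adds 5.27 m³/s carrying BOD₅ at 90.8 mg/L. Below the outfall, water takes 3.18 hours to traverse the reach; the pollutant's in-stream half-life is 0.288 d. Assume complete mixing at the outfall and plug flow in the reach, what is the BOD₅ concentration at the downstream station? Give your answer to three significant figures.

7.23 mg/L

Conservation of mass: C = (56.50·2.400 + 5.270·90.80) / 61.77 = 614.1/61.77 = 9.942 mg/L.
Half-life 0.288 d → k = ln 2 / 0.288 = 2.407 d⁻¹.
After decay, C = 9.942 × e^(−kt) = 9.942 × 0.7270 = 7.227 mg/L.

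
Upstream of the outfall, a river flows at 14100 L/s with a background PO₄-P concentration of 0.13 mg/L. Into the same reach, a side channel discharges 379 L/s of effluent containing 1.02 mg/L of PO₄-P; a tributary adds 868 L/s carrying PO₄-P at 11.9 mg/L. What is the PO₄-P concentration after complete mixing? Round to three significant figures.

After mixing, C = (14100·0.1300 + 379.0·1.020 + 868.0·11.90) / 15350 = 12550/15350 = 0.8177 mg/L.

0.818 mg/L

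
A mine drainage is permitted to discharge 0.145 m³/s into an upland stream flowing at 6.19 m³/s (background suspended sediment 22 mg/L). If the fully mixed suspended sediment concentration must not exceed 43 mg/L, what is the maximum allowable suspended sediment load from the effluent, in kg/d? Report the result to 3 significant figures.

Mass balance at the limit: 6.190·22.00 + 0.1450·Cₑ = 6.335·43 → Cₑ = 939.5 mg/L.
Load = 0.1450 m³/s × 939.5 g/m³ × 86 400 s/d = 11770 kg/d.

11800 kg/d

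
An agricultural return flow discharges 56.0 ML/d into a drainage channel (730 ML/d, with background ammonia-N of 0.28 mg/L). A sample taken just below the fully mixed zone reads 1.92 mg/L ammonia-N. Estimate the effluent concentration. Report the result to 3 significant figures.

Mass balance: 730.0·0.2800 + 56.00·Cₑ = 786.0·1.920
→ Cₑ = (786.0·1.920 − 730.0·0.2800) / 56.00 = 23.30 mg/L.

23.3 mg/L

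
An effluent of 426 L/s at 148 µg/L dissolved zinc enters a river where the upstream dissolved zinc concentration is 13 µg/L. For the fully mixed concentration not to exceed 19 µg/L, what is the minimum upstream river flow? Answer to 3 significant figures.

Set C_mix = 19: (Q·13.00 + 426.0·148.0) / (Q + 426.0) = 19
→ Q = 426.0·(148.0 − 19)/(19 − 13.00) = 9159 L/s.

9160 L/s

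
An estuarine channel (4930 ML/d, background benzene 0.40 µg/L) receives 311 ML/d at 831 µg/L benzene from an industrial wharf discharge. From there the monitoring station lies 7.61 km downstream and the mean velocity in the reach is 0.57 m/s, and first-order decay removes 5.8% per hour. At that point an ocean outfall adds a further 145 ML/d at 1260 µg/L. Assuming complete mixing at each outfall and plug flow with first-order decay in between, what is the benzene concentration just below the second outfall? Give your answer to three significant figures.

72.7 µg/L

Mixed concentration C = ΣQC/ΣQ = (4930·0.4000 + 311.0·831.0) / 5241 = 260400/5241 = 49.69 µg/L; combined flow 5241 ML/d.
Travel time t = 7.61·1000 / 0.57 = 13350 s = 3.709 h.
5.8%/h lost → k = −ln(1 − 0.058) = 0.05975 h⁻¹.
First-order decay: C = 49.69·exp(−k·t) = 49.69·0.8012 = 39.81 µg/L.
Second outfall: C = (5241·39.81 + 145.0·1260)/5386 = 72.66 µg/L.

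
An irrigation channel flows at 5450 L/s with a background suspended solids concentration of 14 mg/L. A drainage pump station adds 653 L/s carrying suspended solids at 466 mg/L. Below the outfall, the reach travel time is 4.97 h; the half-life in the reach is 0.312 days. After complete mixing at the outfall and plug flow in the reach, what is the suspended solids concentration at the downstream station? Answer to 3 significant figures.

39.4 mg/L

Mixed concentration C = ΣQC/ΣQ = (5450·14.00 + 653.0·466.0) / 6103 = 380600/6103 = 62.36 mg/L.
Half-life 0.312 d → k = ln 2 / 0.312 = 2.222 d⁻¹.
First-order decay: C = 62.36·exp(−k·t) = 62.36·0.6312 = 39.37 mg/L.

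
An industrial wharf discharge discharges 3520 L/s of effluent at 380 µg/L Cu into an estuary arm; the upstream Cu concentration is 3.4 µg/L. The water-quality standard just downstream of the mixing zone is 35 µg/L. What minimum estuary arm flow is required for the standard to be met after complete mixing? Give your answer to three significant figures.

Set C_mix = 35: (Q·3.400 + 3520·380.0) / (Q + 3520) = 35
→ Q = 3520·(380.0 − 35)/(35 − 3.400) = 38430 L/s.

38400 L/s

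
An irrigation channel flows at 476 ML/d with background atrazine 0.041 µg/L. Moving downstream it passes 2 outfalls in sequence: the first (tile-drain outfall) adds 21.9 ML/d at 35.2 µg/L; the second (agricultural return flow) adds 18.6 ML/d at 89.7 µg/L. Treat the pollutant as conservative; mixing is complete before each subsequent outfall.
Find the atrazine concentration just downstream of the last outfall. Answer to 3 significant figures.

Outfall 1: combined Q = 497.9 ML/d; C = (476.0·0.04100 + 21.90·35.20)/497.9 = 1.587 µg/L.
Outfall 2: combined Q = 516.5 ML/d; C = (497.9·1.587 + 18.60·89.70)/516.5 = 4.761 µg/L.

4.76 µg/L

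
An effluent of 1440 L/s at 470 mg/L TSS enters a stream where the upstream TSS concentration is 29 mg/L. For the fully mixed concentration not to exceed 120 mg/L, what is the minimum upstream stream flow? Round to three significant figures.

5540 L/s

Set C_mix = 120: (Q·29.00 + 1440·470.0) / (Q + 1440) = 120
→ Q = 1440·(470.0 − 120)/(120 − 29.00) = 5538 L/s.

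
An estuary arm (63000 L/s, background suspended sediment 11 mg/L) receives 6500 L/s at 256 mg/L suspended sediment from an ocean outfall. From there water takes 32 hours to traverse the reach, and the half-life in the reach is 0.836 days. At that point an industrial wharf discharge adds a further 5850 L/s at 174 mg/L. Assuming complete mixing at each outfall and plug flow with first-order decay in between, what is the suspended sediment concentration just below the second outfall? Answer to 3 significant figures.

Mixed concentration C = ΣQC/ΣQ = (63000·11.00 + 6500·256.0) / 69500 = 2357000/69500 = 33.91 mg/L; combined flow 69500 L/s.
Half-life 0.836 d → k = ln 2 / 0.836 = 0.8291 d⁻¹.
First-order decay: C = 33.91·exp(−k·t) = 33.91·0.3310 = 11.23 mg/L.
At the second outfall, C = (69500·11.23 + 5850·174.0) / (69500 + 5850) = 23.86 mg/L.

23.9 mg/L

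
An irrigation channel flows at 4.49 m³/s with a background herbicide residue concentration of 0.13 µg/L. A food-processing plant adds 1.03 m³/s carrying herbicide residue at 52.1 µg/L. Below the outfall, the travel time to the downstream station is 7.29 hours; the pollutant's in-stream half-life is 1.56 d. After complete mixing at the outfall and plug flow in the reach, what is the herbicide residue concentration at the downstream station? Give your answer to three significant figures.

Conservation of mass: C = (4.490·0.1300 + 1.030·52.10) / 5.520 = 54.25/5.520 = 9.827 µg/L.
Half-life 1.56 d → k = ln 2 / 1.56 = 0.4443 d⁻¹.
First-order decay: C = 9.827·exp(−k·t) = 9.827·0.8737 = 8.587 µg/L.

8.59 µg/L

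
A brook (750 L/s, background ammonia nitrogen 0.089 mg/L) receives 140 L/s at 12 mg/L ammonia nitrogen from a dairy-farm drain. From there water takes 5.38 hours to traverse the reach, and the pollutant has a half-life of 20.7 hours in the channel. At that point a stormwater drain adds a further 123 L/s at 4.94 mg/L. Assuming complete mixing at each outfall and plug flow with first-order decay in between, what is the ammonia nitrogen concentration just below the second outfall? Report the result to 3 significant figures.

Conservation of mass: C = (750.0·0.08900 + 140.0·12.00) / 890.0 = 1747/890.0 = 1.963 mg/L; combined flow 890.0 L/s.
Half-life 20.7 h → k = ln 2 / 20.7 = 0.03349 h⁻¹ = 0.8036 d⁻¹.
Applying C = C₀e^(−kt): 1.963 × 0.8351 = 1.639 mg/L.
Second outfall: C = (890.0·1.639 + 123.0·4.940)/1013 = 2.040 mg/L.

2.04 mg/L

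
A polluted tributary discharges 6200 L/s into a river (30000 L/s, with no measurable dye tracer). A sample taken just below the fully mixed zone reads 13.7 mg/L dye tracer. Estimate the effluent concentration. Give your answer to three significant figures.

Mass balance: 30000·0 + 6200·Cₑ = 36200·13.70
→ Cₑ = (36200·13.70 − 30000·0) / 6200 = 79.99 mg/L.

80.0 mg/L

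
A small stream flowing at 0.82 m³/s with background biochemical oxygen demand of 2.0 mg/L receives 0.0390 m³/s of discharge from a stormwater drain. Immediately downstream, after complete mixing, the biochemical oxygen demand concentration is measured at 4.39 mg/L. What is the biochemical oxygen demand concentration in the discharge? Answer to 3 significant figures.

Mass balance: 0.8200·2.000 + 0.03900·Cₑ = 0.8590·4.390
→ Cₑ = (0.8590·4.390 − 0.8200·2.000) / 0.03900 = 54.64 mg/L.

54.6 mg/L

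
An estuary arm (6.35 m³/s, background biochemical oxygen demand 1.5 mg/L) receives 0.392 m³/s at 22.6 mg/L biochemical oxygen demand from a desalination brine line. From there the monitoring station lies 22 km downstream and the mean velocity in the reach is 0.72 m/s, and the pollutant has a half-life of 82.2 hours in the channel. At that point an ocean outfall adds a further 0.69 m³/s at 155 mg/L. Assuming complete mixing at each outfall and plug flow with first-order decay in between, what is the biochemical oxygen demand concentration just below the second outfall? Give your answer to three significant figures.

16.7 mg/L

After mixing, C = (6.350·1.500 + 0.3920·22.60) / 6.742 = 18.38/6.742 = 2.727 mg/L; combined flow 6.742 m³/s.
Travel time t = 22·1000 / 0.72 = 30560 s = 8.488 h.
Half-life 82.2 h → k = ln 2 / 82.2 = 0.008432 h⁻¹ = 0.2024 d⁻¹.
Applying C = C₀e^(−kt): 2.727 × 0.9309 = 2.538 mg/L.
Second outfall: C = (6.742·2.538 + 0.6900·155.0)/7.432 = 16.69 mg/L.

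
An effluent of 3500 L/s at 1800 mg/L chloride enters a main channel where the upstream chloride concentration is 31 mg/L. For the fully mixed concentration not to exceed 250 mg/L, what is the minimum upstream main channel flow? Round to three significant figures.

24800 L/s

Set C_mix = 250: (Q·31.00 + 3500·1800) / (Q + 3500) = 250
→ Q = 3500·(1800 − 250)/(250 − 31.00) = 24770 L/s.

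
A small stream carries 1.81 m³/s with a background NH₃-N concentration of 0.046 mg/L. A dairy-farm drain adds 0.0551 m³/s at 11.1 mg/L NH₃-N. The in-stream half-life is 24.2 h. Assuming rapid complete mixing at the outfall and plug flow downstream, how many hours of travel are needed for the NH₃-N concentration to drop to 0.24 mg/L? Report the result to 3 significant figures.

15.4 h

Mass balance: C = (1.810·0.04600 + 0.05510·11.10) / 1.865 = 0.6949/1.865 = 0.3726 mg/L.
Half-life 24.2 h → k = ln 2 / 24.2 = 0.02864 h⁻¹ = 0.6874 d⁻¹.
0.3726·exp(−k·t) = 0.24 → t = ln(0.3726/0.24)/k = 55270 s = 15.35 h.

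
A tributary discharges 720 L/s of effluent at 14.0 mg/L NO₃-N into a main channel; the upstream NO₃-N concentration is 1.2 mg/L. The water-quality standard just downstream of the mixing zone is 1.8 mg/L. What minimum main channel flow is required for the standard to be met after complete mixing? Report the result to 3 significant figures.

Set C_mix = 1.8: (Q·1.200 + 720.0·14.00) / (Q + 720.0) = 1.8
→ Q = 720.0·(14.00 − 1.8)/(1.8 − 1.200) = 14640 L/s.

14600 L/s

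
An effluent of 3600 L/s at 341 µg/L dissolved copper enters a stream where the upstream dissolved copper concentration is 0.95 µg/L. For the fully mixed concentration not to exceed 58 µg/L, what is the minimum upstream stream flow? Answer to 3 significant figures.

Set C_mix = 58: (Q·0.9500 + 3600·341.0) / (Q + 3600) = 58
→ Q = 3600·(341.0 − 58)/(58 − 0.9500) = 17860 L/s.

17900 L/s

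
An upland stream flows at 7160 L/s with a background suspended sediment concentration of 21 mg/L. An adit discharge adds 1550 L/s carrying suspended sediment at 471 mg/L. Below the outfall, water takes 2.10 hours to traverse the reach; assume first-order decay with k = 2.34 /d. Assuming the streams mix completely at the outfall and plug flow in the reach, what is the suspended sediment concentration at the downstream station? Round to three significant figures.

After mixing, C = (7160·21.00 + 1550·471.0) / 8710 = 880400/8710 = 101.1 mg/L.
Applying C = C₀e^(−kt): 101.1 × 0.8149 = 82.37 mg/L.

82.4 mg/L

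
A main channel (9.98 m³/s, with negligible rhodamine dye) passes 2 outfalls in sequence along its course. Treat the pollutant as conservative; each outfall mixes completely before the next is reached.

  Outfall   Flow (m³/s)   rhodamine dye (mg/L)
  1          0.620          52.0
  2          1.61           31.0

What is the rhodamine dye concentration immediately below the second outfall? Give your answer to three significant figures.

After outfall 1: Q = 9.980 + 0.6200 = 10.60 m³/s; C = (9.980·0 + 0.6200·52.00)/10.60 = 3.042 mg/L.
After outfall 2: Q = 10.60 + 1.610 = 12.21 m³/s; C = (10.60·3.042 + 1.610·31.00)/12.21 = 6.728 mg/L.

6.73 mg/L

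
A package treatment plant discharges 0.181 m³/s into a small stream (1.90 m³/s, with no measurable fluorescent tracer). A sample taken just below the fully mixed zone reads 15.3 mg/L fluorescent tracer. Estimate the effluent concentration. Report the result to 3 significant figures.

Mass balance: 1.900·0 + 0.1810·Cₑ = 2.081·15.30
→ Cₑ = (2.081·15.30 − 1.900·0) / 0.1810 = 175.9 mg/L.

176 mg/L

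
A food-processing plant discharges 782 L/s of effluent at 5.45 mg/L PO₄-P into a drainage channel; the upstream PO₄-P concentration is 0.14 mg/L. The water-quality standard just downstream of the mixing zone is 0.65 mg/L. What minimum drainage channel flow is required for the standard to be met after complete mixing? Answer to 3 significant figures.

7360 L/s

Set C_mix = 0.65: (Q·0.1400 + 782.0·5.450) / (Q + 782.0) = 0.65
→ Q = 782.0·(5.450 − 0.65)/(0.65 − 0.1400) = 7360 L/s.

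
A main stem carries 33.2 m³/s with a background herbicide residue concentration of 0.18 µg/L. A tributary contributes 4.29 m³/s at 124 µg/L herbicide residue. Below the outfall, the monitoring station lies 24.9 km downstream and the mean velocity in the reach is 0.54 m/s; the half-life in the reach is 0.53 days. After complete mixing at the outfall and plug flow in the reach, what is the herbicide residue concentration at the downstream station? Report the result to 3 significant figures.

7.14 µg/L

After mixing, C = (33.20·0.1800 + 4.290·124.0) / 37.49 = 537.9/37.49 = 14.35 µg/L.
Travel time t = 24.9·1000 / 0.54 = 46110 s = 12.81 h.
Half-life 0.53 d → k = ln 2 / 0.53 = 1.308 d⁻¹.
After decay, C = 14.35 × e^(−kt) = 14.35 × 0.4976 = 7.140 µg/L.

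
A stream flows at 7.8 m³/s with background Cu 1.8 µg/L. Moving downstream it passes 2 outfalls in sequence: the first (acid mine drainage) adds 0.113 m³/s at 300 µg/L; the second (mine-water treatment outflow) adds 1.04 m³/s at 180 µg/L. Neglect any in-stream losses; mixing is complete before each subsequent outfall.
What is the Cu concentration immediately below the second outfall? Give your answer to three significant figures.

Below outfall 1: Q → 7.913 m³/s, C = (7.800·1.800 + 0.1130·300.0)/7.913 = 6.058 µg/L.
Below outfall 2: Q → 8.953 m³/s, C = (7.913·6.058 + 1.040·180.0)/8.953 = 26.26 µg/L.

26.3 µg/L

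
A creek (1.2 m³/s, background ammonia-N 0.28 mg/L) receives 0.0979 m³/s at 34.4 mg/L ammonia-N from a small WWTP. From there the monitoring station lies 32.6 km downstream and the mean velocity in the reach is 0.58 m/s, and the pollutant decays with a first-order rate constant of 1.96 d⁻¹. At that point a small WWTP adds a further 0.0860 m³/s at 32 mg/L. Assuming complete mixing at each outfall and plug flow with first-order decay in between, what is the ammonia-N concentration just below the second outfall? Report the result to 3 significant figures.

Mass balance: C = (1.200·0.2800 + 0.09790·34.40) / 1.298 = 3.704/1.298 = 2.854 mg/L; combined flow 1.298 m³/s.
Travel time t = 32.6·1000 / 0.58 = 56210 s = 15.61 h.
After decay, C = 2.854 × e^(−kt) = 2.854 × 0.2794 = 0.7973 mg/L.
At the second outfall, C = (1.298·0.7973 + 0.08600·32.00) / (1.298 + 0.08600) = 2.736 mg/L.

2.74 mg/L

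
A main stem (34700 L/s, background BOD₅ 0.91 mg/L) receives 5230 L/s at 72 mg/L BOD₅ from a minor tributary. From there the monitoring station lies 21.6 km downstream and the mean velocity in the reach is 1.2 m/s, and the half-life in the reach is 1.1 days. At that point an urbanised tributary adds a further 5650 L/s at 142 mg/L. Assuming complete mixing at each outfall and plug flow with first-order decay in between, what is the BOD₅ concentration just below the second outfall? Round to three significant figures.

25.5 mg/L

Mass balance: C = (34700·0.9100 + 5230·72.00) / 39930 = 408100/39930 = 10.22 mg/L; combined flow 39930 L/s.
Travel time t = 21.6·1000 / 1.2 = 18000 s = 5.000 h.
Half-life 1.1 d → k = ln 2 / 1.1 = 0.6301 d⁻¹.
First-order decay: C = 10.22·exp(−k·t) = 10.22·0.8770 = 8.964 mg/L.
At the second outfall, C = (39930·8.964 + 5650·142.0) / (39930 + 5650) = 25.45 mg/L.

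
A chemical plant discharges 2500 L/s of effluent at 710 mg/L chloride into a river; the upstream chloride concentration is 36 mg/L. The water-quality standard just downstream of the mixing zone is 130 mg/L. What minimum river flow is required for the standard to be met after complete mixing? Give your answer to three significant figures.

15400 L/s

Set C_mix = 130: (Q·36.00 + 2500·710.0) / (Q + 2500) = 130
→ Q = 2500·(710.0 − 130)/(130 − 36.00) = 15430 L/s.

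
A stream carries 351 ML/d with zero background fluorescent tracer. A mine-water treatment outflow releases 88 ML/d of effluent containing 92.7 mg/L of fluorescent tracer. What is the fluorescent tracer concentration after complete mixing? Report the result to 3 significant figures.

Mixed concentration C = ΣQC/ΣQ = (351.0·0 + 88.00·92.70) / 439.0 = 8158/439.0 = 18.58 mg/L.

18.6 mg/L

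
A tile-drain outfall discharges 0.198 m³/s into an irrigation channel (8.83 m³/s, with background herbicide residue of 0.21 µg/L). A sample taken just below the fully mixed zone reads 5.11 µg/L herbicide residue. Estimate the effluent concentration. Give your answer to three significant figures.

224 µg/L

Mass balance: 8.830·0.2100 + 0.1980·Cₑ = 9.028·5.110
→ Cₑ = (9.028·5.110 − 8.830·0.2100) / 0.1980 = 223.6 µg/L.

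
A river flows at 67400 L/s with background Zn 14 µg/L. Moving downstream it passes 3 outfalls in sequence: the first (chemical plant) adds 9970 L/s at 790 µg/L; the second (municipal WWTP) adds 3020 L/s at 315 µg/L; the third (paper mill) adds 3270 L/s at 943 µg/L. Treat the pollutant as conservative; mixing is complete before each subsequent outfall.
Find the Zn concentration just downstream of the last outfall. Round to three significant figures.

154 µg/L

After outfall 1: Q = 67400 + 9970 = 77370 L/s; C = (67400·14.00 + 9970·790.0)/77370 = 114.0 µg/L.
After outfall 2: Q = 77370 + 3020 = 80390 L/s; C = (77370·114.0 + 3020·315.0)/80390 = 121.5 µg/L.
After outfall 3: Q = 80390 + 3270 = 83660 L/s; C = (80390·121.5 + 3270·943.0)/83660 = 153.7 µg/L.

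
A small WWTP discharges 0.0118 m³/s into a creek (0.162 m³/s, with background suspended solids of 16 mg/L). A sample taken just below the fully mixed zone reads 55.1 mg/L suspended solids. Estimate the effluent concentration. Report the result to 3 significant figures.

Mass balance: 0.1620·16.00 + 0.01180·Cₑ = 0.1738·55.10
→ Cₑ = (0.1738·55.10 − 0.1620·16.00) / 0.01180 = 591.9 mg/L.

592 mg/L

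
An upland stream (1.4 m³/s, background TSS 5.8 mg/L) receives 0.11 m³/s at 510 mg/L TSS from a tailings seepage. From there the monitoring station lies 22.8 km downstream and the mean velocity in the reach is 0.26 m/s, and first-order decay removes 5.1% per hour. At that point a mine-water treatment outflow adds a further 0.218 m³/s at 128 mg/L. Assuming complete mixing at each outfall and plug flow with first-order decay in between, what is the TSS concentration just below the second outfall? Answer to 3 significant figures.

26.5 mg/L

Flow-weighted average: C = (1.400·5.800 + 0.1100·510.0) / 1.510 = 64.22/1.510 = 42.53 mg/L; combined flow 1.510 m³/s.
Travel time t = 22.8·1000 / 0.26 = 87690 s = 24.36 h.
5.1%/h lost → k = −ln(1 − 0.051) = 0.05235 h⁻¹.
First-order decay: C = 42.53·exp(−k·t) = 42.53·0.2794 = 11.88 mg/L.
Second outfall: C = (1.510·11.88 + 0.2180·128.0)/1.728 = 26.53 mg/L.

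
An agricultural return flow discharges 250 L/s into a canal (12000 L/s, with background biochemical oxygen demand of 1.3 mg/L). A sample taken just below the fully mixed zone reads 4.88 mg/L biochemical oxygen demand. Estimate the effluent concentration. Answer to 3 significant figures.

177 mg/L

Mass balance: 12000·1.300 + 250.0·Cₑ = 12250·4.880
→ Cₑ = (12250·4.880 − 12000·1.300) / 250.0 = 176.7 mg/L.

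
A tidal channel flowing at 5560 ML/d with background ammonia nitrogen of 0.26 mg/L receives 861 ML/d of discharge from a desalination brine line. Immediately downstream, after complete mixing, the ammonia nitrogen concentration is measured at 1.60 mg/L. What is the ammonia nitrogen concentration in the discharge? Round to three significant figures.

Mass balance: 5560·0.2600 + 861.0·Cₑ = 6421·1.600
→ Cₑ = (6421·1.600 − 5560·0.2600) / 861.0 = 10.25 mg/L.

10.3 mg/L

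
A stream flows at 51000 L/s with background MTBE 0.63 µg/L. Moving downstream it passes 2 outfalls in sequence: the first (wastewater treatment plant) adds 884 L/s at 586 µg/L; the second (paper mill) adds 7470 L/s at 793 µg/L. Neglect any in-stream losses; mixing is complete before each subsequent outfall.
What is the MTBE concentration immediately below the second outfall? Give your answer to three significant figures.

109 µg/L

Below outfall 1: Q → 51880 L/s, C = (51000·0.6300 + 884.0·586.0)/51880 = 10.60 µg/L.
Below outfall 2: Q → 59350 L/s, C = (51880·10.60 + 7470·793.0)/59350 = 109.1 µg/L.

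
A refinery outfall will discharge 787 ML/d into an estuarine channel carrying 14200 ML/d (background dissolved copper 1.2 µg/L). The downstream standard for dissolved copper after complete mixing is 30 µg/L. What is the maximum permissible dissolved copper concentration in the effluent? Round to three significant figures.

At the limit, (Qr·Cr + Qe·Cₑ)/(Qr + Qe) = 30:
Cₑ = (14990·30 − 14200·1.200) / 787.0 = 549.6 µg/L.

550 µg/L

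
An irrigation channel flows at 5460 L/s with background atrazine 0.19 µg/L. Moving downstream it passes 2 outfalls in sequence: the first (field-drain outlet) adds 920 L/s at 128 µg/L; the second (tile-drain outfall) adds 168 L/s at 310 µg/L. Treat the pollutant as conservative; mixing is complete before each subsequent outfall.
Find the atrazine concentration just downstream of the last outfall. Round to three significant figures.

Outfall 1: combined Q = 6380 L/s; C = (5460·0.1900 + 920.0·128.0)/6380 = 18.62 µg/L.
Outfall 2: combined Q = 6548 L/s; C = (6380·18.62 + 168.0·310.0)/6548 = 26.10 µg/L.

26.1 µg/L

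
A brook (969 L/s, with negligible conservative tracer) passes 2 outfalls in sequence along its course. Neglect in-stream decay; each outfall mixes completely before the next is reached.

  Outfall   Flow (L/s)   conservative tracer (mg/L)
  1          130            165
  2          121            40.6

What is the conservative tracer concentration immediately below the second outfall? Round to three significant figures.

21.6 mg/L

Below outfall 1: Q → 1099 L/s, C = (969.0·0 + 130.0·165.0)/1099 = 19.52 mg/L.
Below outfall 2: Q → 1220 L/s, C = (1099·19.52 + 121.0·40.60)/1220 = 21.61 mg/L.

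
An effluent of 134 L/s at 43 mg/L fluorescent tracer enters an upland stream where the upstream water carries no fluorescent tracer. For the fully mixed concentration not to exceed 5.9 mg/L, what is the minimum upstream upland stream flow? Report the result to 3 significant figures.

843 L/s

Set C_mix = 5.9: (Q·0 + 134.0·43.00) / (Q + 134.0) = 5.9
→ Q = 134.0·(43.00 − 5.9)/(5.9 − 0) = 842.6 L/s.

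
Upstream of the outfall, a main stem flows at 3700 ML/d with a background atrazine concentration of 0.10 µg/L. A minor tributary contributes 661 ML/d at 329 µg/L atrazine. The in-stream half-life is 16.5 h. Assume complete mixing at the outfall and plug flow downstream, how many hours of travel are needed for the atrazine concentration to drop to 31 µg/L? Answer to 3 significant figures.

11.4 h

Mixed concentration C = ΣQC/ΣQ = (3700·0.1000 + 661.0·329.0) / 4361 = 217800/4361 = 49.95 µg/L.
Half-life 16.5 h → k = ln 2 / 16.5 = 0.04201 h⁻¹ = 1.008 d⁻¹.
49.95·exp(−k·t) = 31 → t = ln(49.95/31)/k = 40880 s = 11.36 h.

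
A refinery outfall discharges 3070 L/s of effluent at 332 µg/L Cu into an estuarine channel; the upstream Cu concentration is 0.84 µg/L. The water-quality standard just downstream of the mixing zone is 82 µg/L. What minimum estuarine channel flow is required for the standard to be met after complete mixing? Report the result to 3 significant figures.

Set C_mix = 82: (Q·0.8400 + 3070·332.0) / (Q + 3070) = 82
→ Q = 3070·(332.0 − 82)/(82 − 0.8400) = 9457 L/s.

9460 L/s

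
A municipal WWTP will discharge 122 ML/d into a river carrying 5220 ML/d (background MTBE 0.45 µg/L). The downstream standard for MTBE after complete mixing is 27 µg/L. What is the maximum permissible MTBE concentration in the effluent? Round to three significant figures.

1160 µg/L

At the limit, (Qr·Cr + Qe·Cₑ)/(Qr + Qe) = 27:
Cₑ = (5342·27 − 5220·0.4500) / 122.0 = 1163 µg/L.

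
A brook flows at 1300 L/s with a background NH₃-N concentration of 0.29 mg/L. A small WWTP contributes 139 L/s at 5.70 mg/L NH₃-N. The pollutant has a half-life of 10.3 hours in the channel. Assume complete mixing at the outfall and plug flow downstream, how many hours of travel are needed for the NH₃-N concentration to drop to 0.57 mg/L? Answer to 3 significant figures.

Mass balance: C = (1300·0.2900 + 139.0·5.700) / 1439 = 1169/1439 = 0.8126 mg/L.
Half-life 10.3 h → k = ln 2 / 10.3 = 0.06730 h⁻¹ = 1.615 d⁻¹.
0.8126·exp(−k·t) = 0.57 → t = ln(0.8126/0.57)/k = 18970 s = 5.269 h.

5.27 h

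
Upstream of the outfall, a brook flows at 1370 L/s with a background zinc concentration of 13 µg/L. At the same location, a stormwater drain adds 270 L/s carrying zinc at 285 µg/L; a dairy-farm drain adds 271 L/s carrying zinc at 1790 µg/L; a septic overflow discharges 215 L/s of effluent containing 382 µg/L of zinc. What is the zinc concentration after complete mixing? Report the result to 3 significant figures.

311 µg/L

After mixing, C = (1370·13.00 + 270.0·285.0 + 271.0·1790 + 215.0·382.0) / 2126 = 662000/2126 = 311.4 µg/L.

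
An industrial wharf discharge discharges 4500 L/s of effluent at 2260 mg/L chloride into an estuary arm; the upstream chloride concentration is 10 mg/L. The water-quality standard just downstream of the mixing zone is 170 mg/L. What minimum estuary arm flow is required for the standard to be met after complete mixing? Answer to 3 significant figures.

58800 L/s

Set C_mix = 170: (Q·10.00 + 4500·2260) / (Q + 4500) = 170
→ Q = 4500·(2260 − 170)/(170 − 10.00) = 58780 L/s.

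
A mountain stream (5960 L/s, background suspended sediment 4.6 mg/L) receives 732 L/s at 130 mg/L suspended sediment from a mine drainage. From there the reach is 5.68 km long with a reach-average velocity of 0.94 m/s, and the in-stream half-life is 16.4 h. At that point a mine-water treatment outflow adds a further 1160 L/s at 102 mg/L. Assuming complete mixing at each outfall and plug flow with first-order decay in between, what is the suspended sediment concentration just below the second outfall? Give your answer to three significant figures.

Conservation of mass: C = (5960·4.600 + 732.0·130.0) / 6692 = 122600/6692 = 18.32 mg/L; combined flow 6692 L/s.
Travel time t = 5.68·1000 / 0.94 = 6043 s = 1.678 h.
Half-life 16.4 h → k = ln 2 / 16.4 = 0.04227 h⁻¹ = 1.014 d⁻¹.
First-order decay: C = 18.32·exp(−k·t) = 18.32·0.9315 = 17.06 mg/L.
At the second outfall, C = (6692·17.06 + 1160·102.0) / (6692 + 1160) = 29.61 mg/L.

29.6 mg/L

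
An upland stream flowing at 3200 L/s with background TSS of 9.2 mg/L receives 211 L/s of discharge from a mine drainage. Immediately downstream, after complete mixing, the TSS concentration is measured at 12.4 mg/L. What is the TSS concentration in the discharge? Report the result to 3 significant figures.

60.9 mg/L

Mass balance: 3200·9.200 + 211.0·Cₑ = 3411·12.40
→ Cₑ = (3411·12.40 − 3200·9.200) / 211.0 = 60.93 mg/L.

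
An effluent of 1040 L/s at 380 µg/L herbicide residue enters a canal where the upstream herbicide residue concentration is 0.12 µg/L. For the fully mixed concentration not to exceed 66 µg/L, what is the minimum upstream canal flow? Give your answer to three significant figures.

4960 L/s

Set C_mix = 66: (Q·0.1200 + 1040·380.0) / (Q + 1040) = 66
→ Q = 1040·(380.0 − 66)/(66 − 0.1200) = 4957 L/s.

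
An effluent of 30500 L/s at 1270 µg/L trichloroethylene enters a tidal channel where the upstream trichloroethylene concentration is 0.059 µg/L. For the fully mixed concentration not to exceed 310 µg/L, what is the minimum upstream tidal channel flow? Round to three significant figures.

Set C_mix = 310: (Q·0.05900 + 30500·1270) / (Q + 30500) = 310
→ Q = 30500·(1270 − 310)/(310 − 0.05900) = 94470 L/s.

94500 L/s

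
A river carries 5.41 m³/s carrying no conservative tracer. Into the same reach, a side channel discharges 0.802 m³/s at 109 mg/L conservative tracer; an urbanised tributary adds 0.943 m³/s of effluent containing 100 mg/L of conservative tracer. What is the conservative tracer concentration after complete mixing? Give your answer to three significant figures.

25.4 mg/L

Conservation of mass: C = (5.410·0 + 0.8020·109.0 + 0.9430·100.0) / 7.155 = 181.7/7.155 = 25.40 mg/L.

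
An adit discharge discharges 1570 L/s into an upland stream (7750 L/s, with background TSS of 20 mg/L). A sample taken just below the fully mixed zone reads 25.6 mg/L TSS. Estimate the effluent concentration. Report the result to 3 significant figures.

Mass balance: 7750·20.00 + 1570·Cₑ = 9320·25.60
→ Cₑ = (9320·25.60 − 7750·20.00) / 1570 = 53.24 mg/L.

53.2 mg/L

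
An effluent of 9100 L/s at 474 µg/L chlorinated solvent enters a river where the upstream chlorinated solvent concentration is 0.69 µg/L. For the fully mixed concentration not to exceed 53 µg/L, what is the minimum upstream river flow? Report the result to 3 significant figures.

73200 L/s

Set C_mix = 53: (Q·0.6900 + 9100·474.0) / (Q + 9100) = 53
→ Q = 9100·(474.0 − 53)/(53 − 0.6900) = 73240 L/s.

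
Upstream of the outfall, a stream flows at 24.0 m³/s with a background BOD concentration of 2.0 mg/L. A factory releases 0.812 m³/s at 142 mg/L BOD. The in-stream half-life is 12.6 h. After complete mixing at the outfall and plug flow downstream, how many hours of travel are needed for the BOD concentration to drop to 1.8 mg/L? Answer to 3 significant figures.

23.6 h

Conservation of mass: C = (24.00·2.000 + 0.8120·142.0) / 24.81 = 163.3/24.81 = 6.582 mg/L.
Half-life 12.6 h → k = ln 2 / 12.6 = 0.05501 h⁻¹ = 1.320 d⁻¹.
6.582·exp(−k·t) = 1.8 → t = ln(6.582/1.8)/k = 84840 s = 23.57 h.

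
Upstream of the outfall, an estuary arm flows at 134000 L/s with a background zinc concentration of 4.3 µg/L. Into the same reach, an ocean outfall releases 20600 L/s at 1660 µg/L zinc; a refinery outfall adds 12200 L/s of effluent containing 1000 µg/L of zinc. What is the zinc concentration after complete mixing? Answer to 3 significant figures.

Mixed concentration C = ΣQC/ΣQ = (134000·4.300 + 20600·1660 + 12200·1000) / 166800 = 46970000/166800 = 281.6 µg/L.

282 µg/L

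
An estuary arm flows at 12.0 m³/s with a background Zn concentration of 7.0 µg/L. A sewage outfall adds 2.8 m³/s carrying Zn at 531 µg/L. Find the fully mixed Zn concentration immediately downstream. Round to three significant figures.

106 µg/L

Flow-weighted average: C = (12.00·7.000 + 2.800·531.0) / 14.80 = 1571/14.80 = 106.1 µg/L.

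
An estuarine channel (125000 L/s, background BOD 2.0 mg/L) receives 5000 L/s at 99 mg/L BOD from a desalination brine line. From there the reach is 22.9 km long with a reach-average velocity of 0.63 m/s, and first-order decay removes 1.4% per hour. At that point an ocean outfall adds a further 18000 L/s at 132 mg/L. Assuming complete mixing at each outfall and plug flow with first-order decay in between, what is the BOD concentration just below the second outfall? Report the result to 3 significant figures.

Mass balance: C = (125000·2.000 + 5000·99.00) / 130000 = 745000/130000 = 5.731 mg/L; combined flow 130000 L/s.
Travel time t = 22.9·1000 / 0.63 = 36350 s = 10.10 h.
1.4%/h lost → k = −ln(1 − 0.014) = 0.01410 h⁻¹.
Decay over the reach: 5.731·exp(−kt) = 5.731·0.8673 = 4.970 mg/L.
Second outfall: C = (130000·4.970 + 18000·132.0)/148000 = 20.42 mg/L.

20.4 mg/L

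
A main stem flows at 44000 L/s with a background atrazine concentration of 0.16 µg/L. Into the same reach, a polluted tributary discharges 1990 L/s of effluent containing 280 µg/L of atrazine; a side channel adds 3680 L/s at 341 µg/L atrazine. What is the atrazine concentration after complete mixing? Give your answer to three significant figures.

After mixing, C = (44000·0.1600 + 1990·280.0 + 3680·341.0) / 49670 = 1819000/49670 = 36.62 µg/L.

36.6 µg/L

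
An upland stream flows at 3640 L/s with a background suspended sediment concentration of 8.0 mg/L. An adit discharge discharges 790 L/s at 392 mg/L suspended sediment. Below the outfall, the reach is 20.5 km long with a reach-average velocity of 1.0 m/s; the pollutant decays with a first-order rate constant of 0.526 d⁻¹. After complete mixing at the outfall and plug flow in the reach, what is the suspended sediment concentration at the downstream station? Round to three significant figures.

67.5 mg/L

Flow-weighted average: C = (3640·8.000 + 790.0·392.0) / 4430 = 338800/4430 = 76.48 mg/L.
Travel time t = 20.5·1000 / 1.0 = 20500 s = 5.694 h.
Decay over the reach: 76.48·exp(−kt) = 76.48·0.8827 = 67.51 mg/L.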